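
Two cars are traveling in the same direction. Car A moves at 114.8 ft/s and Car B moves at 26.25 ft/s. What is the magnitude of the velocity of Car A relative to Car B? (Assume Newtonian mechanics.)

v_rel = |v_A - v_B| = |114.8 - 26.25| = 88.55 ft/s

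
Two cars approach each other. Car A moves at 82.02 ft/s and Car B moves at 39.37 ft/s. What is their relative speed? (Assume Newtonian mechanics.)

v_rel = v_A + v_B = 82.02 + 39.37 = 121.39 ft/s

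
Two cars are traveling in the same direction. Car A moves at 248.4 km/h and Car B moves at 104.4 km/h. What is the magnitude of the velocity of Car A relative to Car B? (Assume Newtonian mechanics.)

v_rel = |v_A - v_B| = |248.4 - 104.4| = 144.0 km/h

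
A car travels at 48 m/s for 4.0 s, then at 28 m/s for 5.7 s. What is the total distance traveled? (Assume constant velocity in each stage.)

d₁ = v₁t₁ = 48 × 4.0 = 192.0 m
d₂ = v₂t₂ = 28 × 5.7 = 159.6 m
d_total = 192.0 + 159.6 = 351.6 m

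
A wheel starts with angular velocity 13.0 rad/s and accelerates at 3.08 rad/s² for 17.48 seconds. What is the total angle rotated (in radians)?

θ = ω₀t + ½αt² = 13.0×17.48 + ½×3.08×17.48² = 697.79 rad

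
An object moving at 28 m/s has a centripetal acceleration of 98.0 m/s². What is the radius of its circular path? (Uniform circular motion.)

r = v²/a_c = 28²/98.0 = 8.0 m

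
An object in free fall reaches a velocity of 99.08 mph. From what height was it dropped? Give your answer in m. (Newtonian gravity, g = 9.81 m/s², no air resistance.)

v = 99.08 mph × 0.44704 = 44.2927 m/s
h = v² / (2g) = 44.2927² / (2 × 9.81) = 99.99 m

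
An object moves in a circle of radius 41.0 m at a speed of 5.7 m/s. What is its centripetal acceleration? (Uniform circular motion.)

a_c = v²/r = 5.7²/41.0 = 32.49/41.0 = 0.79 m/s²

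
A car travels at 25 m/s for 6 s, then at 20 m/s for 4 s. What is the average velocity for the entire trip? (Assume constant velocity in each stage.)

d₁ = v₁t₁ = 25 × 6 = 150 m
d₂ = v₂t₂ = 20 × 4 = 80 m
d_total = 230 m, t_total = 10 s
v_avg = d_total/t_total = 230/10 = 23.0 m/s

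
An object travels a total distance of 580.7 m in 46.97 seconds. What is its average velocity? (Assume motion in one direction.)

v_avg = Δd / Δt = 580.7 / 46.97 = 12.36 m/s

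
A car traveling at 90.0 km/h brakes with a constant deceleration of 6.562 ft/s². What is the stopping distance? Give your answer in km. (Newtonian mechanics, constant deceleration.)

v₀ = 90.0 km/h × 0.2777777777777778 = 25.0 m/s
a = 6.562 ft/s² × 0.3048 = 2.0001 m/s²
d = v₀² / (2a) = 25.0² / (2 × 2.0001) = 625.0 / 4.0002 = 156.242 m
d = 156.242 m / 1000.0 = 0.1562 km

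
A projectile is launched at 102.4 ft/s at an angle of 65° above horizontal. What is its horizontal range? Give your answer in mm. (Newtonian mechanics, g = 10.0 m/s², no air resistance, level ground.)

v₀ = 102.4 ft/s × 0.3048 = 31.2115 m/s
R = v₀² × sin(2θ) / g = 31.2115² × sin(2 × 65°) / 10.0 = 974.158 × 0.766044 / 10.0 = 74.6248 m
R = 74.6248 m / 0.001 = 74620 mm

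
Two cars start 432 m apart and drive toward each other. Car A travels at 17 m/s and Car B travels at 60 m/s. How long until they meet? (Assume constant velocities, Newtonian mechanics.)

Combined speed: v_combined = 17 + 60 = 77 m/s
Time to meet: t = d/v_combined = 432/77 = 5.61 s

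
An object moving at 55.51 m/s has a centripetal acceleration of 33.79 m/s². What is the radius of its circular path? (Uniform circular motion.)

r = v²/a_c = 55.51²/33.79 = 91.19 m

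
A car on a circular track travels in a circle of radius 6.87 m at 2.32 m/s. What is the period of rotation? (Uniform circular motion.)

T = 2πr/v = 2π×6.87/2.32 = 18.61 s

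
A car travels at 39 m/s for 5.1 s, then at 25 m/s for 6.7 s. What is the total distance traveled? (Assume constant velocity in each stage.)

d₁ = v₁t₁ = 39 × 5.1 = 198.9 m
d₂ = v₂t₂ = 25 × 6.7 = 167.5 m
d_total = 198.9 + 167.5 = 366.4 m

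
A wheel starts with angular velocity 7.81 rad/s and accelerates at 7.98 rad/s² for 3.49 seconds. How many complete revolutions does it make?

θ = ω₀t + ½αt² = 7.81×3.49 + ½×7.98×3.49² = 75.855499 rad
Total revolutions = θ/(2π) = 75.855499/(2π) = 12.07
Complete revolutions = ⌊12.07⌋ = 12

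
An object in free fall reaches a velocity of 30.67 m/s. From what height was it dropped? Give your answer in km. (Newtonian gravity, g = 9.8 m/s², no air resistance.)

h = v² / (2g) = 30.67² / (2 × 9.8) = 47.9923 m
h = 47.9923 m / 1000.0 = 0.04799 km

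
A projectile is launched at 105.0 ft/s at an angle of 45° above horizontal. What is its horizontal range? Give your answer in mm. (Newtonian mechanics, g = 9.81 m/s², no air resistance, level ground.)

v₀ = 105.0 ft/s × 0.3048 = 32.004 m/s
R = v₀² × sin(2θ) / g = 32.004² × sin(2 × 45°) / 9.81 = 1024.26 × 1.0 / 9.81 = 104.41 m
R = 104.41 m / 0.001 = 104400 mm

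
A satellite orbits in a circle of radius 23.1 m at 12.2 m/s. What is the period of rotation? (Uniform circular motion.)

T = 2πr/v = 2π×23.1/12.2 = 11.9 s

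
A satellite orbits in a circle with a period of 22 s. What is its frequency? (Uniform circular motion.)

f = 1/T = 1/22 = 0.0455 Hz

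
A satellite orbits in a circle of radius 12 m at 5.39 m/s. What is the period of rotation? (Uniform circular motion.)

T = 2πr/v = 2π×12/5.39 = 13.99 s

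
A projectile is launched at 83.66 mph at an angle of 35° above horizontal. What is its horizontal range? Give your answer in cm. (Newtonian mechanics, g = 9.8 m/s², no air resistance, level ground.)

v₀ = 83.66 mph × 0.44704 = 37.3994 m/s
R = v₀² × sin(2θ) / g = 37.3994² × sin(2 × 35°) / 9.8 = 1398.72 × 0.939693 / 9.8 = 134.119 m
R = 134.119 m / 0.01 = 13410 cm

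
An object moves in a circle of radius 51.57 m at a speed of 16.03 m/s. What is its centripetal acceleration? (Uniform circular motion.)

a_c = v²/r = 16.03²/51.57 = 256.9609/51.57 = 4.98 m/s²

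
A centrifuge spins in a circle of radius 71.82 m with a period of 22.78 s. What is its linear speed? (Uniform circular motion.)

v = 2πr/T = 2π×71.82/22.78 = 19.81 m/s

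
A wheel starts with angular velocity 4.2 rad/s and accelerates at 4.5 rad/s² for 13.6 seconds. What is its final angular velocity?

ω = ω₀ + αt = 4.2 + 4.5 × 13.6 = 65.4 rad/s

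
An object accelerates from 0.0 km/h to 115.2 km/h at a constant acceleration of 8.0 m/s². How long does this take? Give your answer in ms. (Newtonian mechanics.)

v₀ = 0.0 km/h × 0.2777777777777778 = 0.0 m/s
v = 115.2 km/h × 0.2777777777777778 = 32.0 m/s
t = (v - v₀) / a = (32.0 - 0.0) / 8.0 = 4.0 s
t = 4.0 s / 0.001 = 4000 ms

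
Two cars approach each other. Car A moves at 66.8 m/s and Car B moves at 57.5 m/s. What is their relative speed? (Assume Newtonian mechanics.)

v_rel = v_A + v_B = 66.8 + 57.5 = 124.3 m/s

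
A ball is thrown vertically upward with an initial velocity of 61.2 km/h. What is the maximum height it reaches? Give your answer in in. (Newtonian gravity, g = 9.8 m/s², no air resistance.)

v₀ = 61.2 km/h × 0.2777777777777778 = 17.0 m/s
h_max = v₀² / (2g) = 17.0² / (2 × 9.8) = 289.0 / 19.6 = 14.7449 m
h_max = 14.7449 m / 0.0254 = 580.5 in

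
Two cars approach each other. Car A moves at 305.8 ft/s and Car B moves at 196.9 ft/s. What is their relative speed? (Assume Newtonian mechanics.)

v_rel = v_A + v_B = 305.8 + 196.9 = 502.7 ft/s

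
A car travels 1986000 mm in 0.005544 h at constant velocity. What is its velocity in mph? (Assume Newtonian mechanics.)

d = 1986000 mm × 0.001 = 1986.0 m
t = 0.005544 h × 3600.0 = 19.9584 s
v = d / t = 1986.0 / 19.9584 = 99.507 m/s
v = 99.507 m/s / 0.44704 = 222.6 mph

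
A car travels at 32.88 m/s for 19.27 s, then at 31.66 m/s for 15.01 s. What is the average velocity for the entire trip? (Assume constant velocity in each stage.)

d₁ = v₁t₁ = 32.88 × 19.27 = 633.5976 m
d₂ = v₂t₂ = 31.66 × 15.01 = 475.2166 m
d_total = 1108.8142 m, t_total = 34.28 s
v_avg = d_total/t_total = 1108.8142/34.28 = 32.35 m/s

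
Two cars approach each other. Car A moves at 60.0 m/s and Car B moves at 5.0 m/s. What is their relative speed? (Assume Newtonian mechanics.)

v_rel = v_A + v_B = 60.0 + 5.0 = 65.0 m/s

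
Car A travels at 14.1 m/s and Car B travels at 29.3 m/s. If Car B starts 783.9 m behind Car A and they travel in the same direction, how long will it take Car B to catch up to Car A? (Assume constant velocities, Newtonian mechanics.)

Relative speed: v_rel = 29.3 - 14.1 = 15.2 m/s
Time to catch: t = d₀/v_rel = 783.9/15.2 = 51.57 s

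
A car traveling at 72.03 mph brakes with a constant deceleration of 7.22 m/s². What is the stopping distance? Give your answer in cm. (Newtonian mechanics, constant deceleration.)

v₀ = 72.03 mph × 0.44704 = 32.2003 m/s
d = v₀² / (2a) = 32.2003² / (2 × 7.22) = 1036.86 / 14.44 = 71.8047 m
d = 71.8047 m / 0.01 = 7180 cm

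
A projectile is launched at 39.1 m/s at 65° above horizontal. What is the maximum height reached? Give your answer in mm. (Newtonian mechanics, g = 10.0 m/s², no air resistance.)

H = v₀² × sin²(θ) / (2g) = 39.1² × sin(65°)² / (2 × 10.0) = 1528.81 × 0.821394 / 20.0 = 62.7878 m
H = 62.7878 m / 0.001 = 62790 mm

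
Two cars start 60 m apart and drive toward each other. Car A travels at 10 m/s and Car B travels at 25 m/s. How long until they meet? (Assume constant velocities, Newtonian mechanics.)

Combined speed: v_combined = 10 + 25 = 35 m/s
Time to meet: t = d/v_combined = 60/35 = 1.71 s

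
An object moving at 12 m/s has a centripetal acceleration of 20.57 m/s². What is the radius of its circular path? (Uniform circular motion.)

r = v²/a_c = 12²/20.57 = 7.0 m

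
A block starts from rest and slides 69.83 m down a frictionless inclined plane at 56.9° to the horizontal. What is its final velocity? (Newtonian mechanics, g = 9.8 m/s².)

a = g sin(θ) = 9.8 × sin(56.9°) = 8.2096 m/s²
v = √(2ad) = √(2 × 8.2096 × 69.83) = 33.86 m/s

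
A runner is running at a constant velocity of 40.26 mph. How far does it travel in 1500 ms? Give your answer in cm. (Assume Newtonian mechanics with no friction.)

v = 40.26 mph × 0.44704 = 17.9978 m/s
t = 1500 ms × 0.001 = 1.5 s
d = v × t = 17.9978 × 1.5 = 26.9967 m
d = 26.9967 m / 0.01 = 2700 cm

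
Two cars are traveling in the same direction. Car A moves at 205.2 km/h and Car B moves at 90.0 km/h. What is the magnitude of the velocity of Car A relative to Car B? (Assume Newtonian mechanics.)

v_rel = |v_A - v_B| = |205.2 - 90.0| = 115.2 km/h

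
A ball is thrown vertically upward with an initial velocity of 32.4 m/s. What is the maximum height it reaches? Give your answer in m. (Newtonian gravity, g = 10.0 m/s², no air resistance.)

h_max = v₀² / (2g) = 32.4² / (2 × 10.0) = 1049.76 / 20.0 = 52.49 m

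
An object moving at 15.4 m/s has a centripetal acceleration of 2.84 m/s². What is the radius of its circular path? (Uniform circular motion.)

r = v²/a_c = 15.4²/2.84 = 83.51 m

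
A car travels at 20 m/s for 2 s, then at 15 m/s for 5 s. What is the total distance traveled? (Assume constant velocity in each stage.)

d₁ = v₁t₁ = 20 × 2 = 40 m
d₂ = v₂t₂ = 15 × 5 = 75 m
d_total = 40 + 75 = 115 m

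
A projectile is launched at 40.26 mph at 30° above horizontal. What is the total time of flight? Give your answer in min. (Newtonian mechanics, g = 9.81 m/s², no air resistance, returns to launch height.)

v₀ = 40.26 mph × 0.44704 = 17.9978 m/s
T = 2 × v₀ × sin(θ) / g = 2 × 17.9978 × sin(30°) / 9.81 = 2 × 17.9978 × 0.5 / 9.81 = 1.83464 s
T = 1.83464 s / 60.0 = 0.03058 min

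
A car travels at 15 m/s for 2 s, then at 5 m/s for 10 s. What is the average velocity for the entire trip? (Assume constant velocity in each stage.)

d₁ = v₁t₁ = 15 × 2 = 30 m
d₂ = v₂t₂ = 5 × 10 = 50 m
d_total = 80 m, t_total = 12 s
v_avg = d_total/t_total = 80/12 = 6.67 m/s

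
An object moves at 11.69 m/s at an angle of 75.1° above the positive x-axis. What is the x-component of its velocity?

vₓ = v cos(θ) = 11.69 × cos(75.1°) = 3.01 m/s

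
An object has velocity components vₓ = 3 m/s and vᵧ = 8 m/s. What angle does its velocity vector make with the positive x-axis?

θ = arctan(vᵧ/vₓ) = arctan(8/3) = 69.44°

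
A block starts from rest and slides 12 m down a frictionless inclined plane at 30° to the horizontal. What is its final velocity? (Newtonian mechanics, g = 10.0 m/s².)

a = g sin(θ) = 10.0 × sin(30°) = 5.0 m/s²
v = √(2ad) = √(2 × 5.0 × 12) = 10.95 m/s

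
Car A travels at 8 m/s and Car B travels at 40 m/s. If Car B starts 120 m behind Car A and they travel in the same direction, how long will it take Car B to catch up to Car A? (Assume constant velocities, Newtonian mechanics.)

Relative speed: v_rel = 40 - 8 = 32 m/s
Time to catch: t = d₀/v_rel = 120/32 = 3.75 s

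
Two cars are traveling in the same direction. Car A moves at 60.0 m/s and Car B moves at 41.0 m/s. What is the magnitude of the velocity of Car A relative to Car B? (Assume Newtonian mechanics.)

v_rel = |v_A - v_B| = |60.0 - 41.0| = 19.0 m/s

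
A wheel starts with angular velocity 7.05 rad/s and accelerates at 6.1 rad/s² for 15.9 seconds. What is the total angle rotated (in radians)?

θ = ω₀t + ½αt² = 7.05×15.9 + ½×6.1×15.9² = 883.17 rad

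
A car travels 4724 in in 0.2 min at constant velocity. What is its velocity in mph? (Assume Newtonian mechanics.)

d = 4724 in × 0.0254 = 119.99 m
t = 0.2 min × 60.0 = 12.0 s
v = d / t = 119.99 / 12.0 = 9.99917 m/s
v = 9.99917 m/s / 0.44704 = 22.37 mph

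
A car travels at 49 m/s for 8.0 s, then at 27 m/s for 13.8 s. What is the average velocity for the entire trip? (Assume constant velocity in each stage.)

d₁ = v₁t₁ = 49 × 8.0 = 392.0 m
d₂ = v₂t₂ = 27 × 13.8 = 372.6 m
d_total = 764.6 m, t_total = 21.8 s
v_avg = d_total/t_total = 764.6/21.8 = 35.07 m/s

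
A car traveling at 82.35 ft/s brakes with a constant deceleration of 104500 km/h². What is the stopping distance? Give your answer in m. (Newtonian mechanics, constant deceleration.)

v₀ = 82.35 ft/s × 0.3048 = 25.1003 m/s
a = 104500 km/h² × 7.716049382716049e-05 = 8.06327 m/s²
d = v₀² / (2a) = 25.1003² / (2 × 8.06327) = 630.025 / 16.1265 = 39.07 m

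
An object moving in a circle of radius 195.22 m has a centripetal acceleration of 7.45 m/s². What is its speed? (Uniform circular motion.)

v = √(a_c × r) = √(7.45 × 195.22) = 38.14 m/s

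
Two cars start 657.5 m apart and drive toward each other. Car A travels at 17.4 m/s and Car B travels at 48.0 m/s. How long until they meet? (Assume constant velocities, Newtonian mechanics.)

Combined speed: v_combined = 17.4 + 48.0 = 65.4 m/s
Time to meet: t = d/v_combined = 657.5/65.4 = 10.05 s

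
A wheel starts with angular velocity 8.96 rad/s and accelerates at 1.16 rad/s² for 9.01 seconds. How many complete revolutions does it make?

θ = ω₀t + ½αt² = 8.96×9.01 + ½×1.16×9.01² = 127.814058 rad
Total revolutions = θ/(2π) = 127.814058/(2π) = 20.34
Complete revolutions = ⌊20.34⌋ = 20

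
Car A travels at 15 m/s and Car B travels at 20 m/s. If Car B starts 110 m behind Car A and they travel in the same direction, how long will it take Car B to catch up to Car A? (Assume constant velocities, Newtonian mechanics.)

Relative speed: v_rel = 20 - 15 = 5 m/s
Time to catch: t = d₀/v_rel = 110/5 = 22.0 s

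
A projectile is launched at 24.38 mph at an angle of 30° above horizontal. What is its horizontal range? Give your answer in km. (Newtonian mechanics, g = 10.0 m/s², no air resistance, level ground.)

v₀ = 24.38 mph × 0.44704 = 10.8988 m/s
R = v₀² × sin(2θ) / g = 10.8988² × sin(2 × 30°) / 10.0 = 118.784 × 0.866025 / 10.0 = 10.287 m
R = 10.287 m / 1000.0 = 0.01029 km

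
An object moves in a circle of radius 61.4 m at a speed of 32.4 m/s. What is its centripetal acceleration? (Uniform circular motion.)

a_c = v²/r = 32.4²/61.4 = 1049.76/61.4 = 17.1 m/s²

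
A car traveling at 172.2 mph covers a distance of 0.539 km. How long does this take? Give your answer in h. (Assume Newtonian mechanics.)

d = 0.539 km × 1000.0 = 539.0 m
v = 172.2 mph × 0.44704 = 76.9803 m/s
t = d / v = 539.0 / 76.9803 = 7.00179 s
t = 7.00179 s / 3600.0 = 0.001945 h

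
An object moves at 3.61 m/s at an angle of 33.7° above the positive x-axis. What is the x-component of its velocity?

vₓ = v cos(θ) = 3.61 × cos(33.7°) = 3.0 m/s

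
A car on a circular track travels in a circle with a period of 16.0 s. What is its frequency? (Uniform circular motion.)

f = 1/T = 1/16.0 = 0.0625 Hz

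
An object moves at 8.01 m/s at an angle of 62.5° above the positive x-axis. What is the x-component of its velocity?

vₓ = v cos(θ) = 8.01 × cos(62.5°) = 3.7 m/s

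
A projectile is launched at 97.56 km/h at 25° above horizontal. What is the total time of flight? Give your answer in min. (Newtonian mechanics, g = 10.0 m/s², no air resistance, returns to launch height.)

v₀ = 97.56 km/h × 0.2777777777777778 = 27.1 m/s
T = 2 × v₀ × sin(θ) / g = 2 × 27.1 × sin(25°) / 10.0 = 2 × 27.1 × 0.422618 / 10.0 = 2.29059 s
T = 2.29059 s / 60.0 = 0.03818 min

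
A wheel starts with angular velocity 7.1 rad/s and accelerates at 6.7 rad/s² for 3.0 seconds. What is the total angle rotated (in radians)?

θ = ω₀t + ½αt² = 7.1×3.0 + ½×6.7×3.0² = 51.45 rad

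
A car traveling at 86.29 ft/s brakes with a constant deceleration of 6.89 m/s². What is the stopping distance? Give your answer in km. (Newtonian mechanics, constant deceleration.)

v₀ = 86.29 ft/s × 0.3048 = 26.3012 m/s
d = v₀² / (2a) = 26.3012² / (2 × 6.89) = 691.753 / 13.78 = 50.1998 m
d = 50.1998 m / 1000.0 = 0.0502 km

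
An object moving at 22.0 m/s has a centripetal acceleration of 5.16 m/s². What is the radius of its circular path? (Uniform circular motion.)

r = v²/a_c = 22.0²/5.16 = 93.8 m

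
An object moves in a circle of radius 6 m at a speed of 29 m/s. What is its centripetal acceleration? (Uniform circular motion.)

a_c = v²/r = 29²/6 = 841/6 = 140.17 m/s²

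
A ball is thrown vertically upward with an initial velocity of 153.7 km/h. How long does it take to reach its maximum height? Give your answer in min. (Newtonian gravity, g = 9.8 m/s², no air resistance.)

v₀ = 153.7 km/h × 0.2777777777777778 = 42.6944 m/s
t_up = v₀ / g = 42.6944 / 9.8 = 4.35657 s
t_up = 4.35657 s / 60.0 = 0.07261 min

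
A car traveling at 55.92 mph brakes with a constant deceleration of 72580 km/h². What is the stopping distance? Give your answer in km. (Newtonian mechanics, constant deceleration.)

v₀ = 55.92 mph × 0.44704 = 24.9985 m/s
a = 72580 km/h² × 7.716049382716049e-05 = 5.60031 m/s²
d = v₀² / (2a) = 24.9985² / (2 × 5.60031) = 624.925 / 11.2006 = 55.7939 m
d = 55.7939 m / 1000.0 = 0.05579 km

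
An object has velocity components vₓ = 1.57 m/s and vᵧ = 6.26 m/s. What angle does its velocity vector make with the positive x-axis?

θ = arctan(vᵧ/vₓ) = arctan(6.26/1.57) = 75.92°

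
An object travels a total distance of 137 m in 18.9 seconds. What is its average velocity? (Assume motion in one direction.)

v_avg = Δd / Δt = 137 / 18.9 = 7.25 m/s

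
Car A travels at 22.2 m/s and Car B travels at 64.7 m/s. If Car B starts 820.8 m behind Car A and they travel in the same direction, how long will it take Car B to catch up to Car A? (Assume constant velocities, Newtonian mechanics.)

Relative speed: v_rel = 64.7 - 22.2 = 42.5 m/s
Time to catch: t = d₀/v_rel = 820.8/42.5 = 19.31 s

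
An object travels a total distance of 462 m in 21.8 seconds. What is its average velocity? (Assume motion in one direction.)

v_avg = Δd / Δt = 462 / 21.8 = 21.19 m/s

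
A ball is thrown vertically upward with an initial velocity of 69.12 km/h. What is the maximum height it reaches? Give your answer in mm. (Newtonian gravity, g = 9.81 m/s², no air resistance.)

v₀ = 69.12 km/h × 0.2777777777777778 = 19.2 m/s
h_max = v₀² / (2g) = 19.2² / (2 × 9.81) = 368.64 / 19.62 = 18.789 m
h_max = 18.789 m / 0.001 = 18790 mm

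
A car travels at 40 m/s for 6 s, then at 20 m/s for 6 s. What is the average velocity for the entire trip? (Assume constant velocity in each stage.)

d₁ = v₁t₁ = 40 × 6 = 240 m
d₂ = v₂t₂ = 20 × 6 = 120 m
d_total = 360 m, t_total = 12 s
v_avg = d_total/t_total = 360/12 = 30.0 m/s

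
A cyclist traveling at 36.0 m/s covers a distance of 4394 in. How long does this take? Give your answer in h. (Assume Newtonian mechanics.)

d = 4394 in × 0.0254 = 111.608 m
t = d / v = 111.608 / 36.0 = 3.10022 s
t = 3.10022 s / 3600.0 = 0.0008612 h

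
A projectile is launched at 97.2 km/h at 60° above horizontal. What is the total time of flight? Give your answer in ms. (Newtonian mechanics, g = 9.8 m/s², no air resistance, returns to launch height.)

v₀ = 97.2 km/h × 0.2777777777777778 = 27.0 m/s
T = 2 × v₀ × sin(θ) / g = 2 × 27.0 × sin(60°) / 9.8 = 2 × 27.0 × 0.866025 / 9.8 = 4.77197 s
T = 4.77197 s / 0.001 = 4772 ms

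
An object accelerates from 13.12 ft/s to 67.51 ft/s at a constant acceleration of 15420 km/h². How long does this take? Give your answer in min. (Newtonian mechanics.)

v₀ = 13.12 ft/s × 0.3048 = 3.99898 m/s
v = 67.51 ft/s × 0.3048 = 20.577 m/s
a = 15420 km/h² × 7.716049382716049e-05 = 1.18981 m/s²
t = (v - v₀) / a = (20.577 - 3.99898) / 1.18981 = 13.9333 s
t = 13.9333 s / 60.0 = 0.2322 min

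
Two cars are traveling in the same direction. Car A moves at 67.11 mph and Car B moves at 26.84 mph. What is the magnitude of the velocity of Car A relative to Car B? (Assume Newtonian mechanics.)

v_rel = |v_A - v_B| = |67.11 - 26.84| = 40.27 mph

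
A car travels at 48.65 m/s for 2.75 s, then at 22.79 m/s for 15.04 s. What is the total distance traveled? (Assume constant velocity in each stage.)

d₁ = v₁t₁ = 48.65 × 2.75 = 133.7875 m
d₂ = v₂t₂ = 22.79 × 15.04 = 342.7616 m
d_total = 133.7875 + 342.7616 = 476.55 m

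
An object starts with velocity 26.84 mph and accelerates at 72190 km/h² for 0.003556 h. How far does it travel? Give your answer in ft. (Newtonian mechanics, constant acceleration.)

v₀ = 26.84 mph × 0.44704 = 11.9986 m/s
a = 72190 km/h² × 7.716049382716049e-05 = 5.57022 m/s²
t = 0.003556 h × 3600.0 = 12.8016 s
d = v₀ × t + ½ × a × t² = 11.9986 × 12.8016 + 0.5 × 5.57022 × 12.8016² = 610.028 m
d = 610.028 m / 0.3048 = 2001 ft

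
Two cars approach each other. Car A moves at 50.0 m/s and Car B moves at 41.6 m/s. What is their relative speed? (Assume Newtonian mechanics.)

v_rel = v_A + v_B = 50.0 + 41.6 = 91.6 m/s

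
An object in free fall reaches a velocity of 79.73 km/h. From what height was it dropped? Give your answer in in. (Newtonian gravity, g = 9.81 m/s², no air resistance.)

v = 79.73 km/h × 0.2777777777777778 = 22.14722 m/s
h = v² / (2g) = 22.14722² / (2 × 9.81) = 24.99997 m
h = 24.99997 m / 0.0254 = 984.3 in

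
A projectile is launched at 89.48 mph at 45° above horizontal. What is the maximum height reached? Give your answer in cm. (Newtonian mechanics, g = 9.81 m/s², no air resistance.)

v₀ = 89.48 mph × 0.44704 = 40.0011 m/s
H = v₀² × sin²(θ) / (2g) = 40.0011² × sin(45°)² / (2 × 9.81) = 1600.09 × 0.5 / 19.62 = 40.777 m
H = 40.777 m / 0.01 = 4078 cm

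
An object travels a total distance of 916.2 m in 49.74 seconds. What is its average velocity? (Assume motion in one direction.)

v_avg = Δd / Δt = 916.2 / 49.74 = 18.42 m/s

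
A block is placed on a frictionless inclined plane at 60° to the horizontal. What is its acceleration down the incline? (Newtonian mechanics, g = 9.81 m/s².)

a = g sin(θ) = 9.81 × sin(60°) = 9.81 × 0.866 = 8.5 m/s²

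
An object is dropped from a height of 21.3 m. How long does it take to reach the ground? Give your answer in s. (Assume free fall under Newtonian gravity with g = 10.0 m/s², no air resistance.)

t = √(2h/g) = √(2 × 21.3 / 10.0) = 2.064 s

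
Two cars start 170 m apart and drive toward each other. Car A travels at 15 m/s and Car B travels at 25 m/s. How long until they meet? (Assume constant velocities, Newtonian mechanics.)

Combined speed: v_combined = 15 + 25 = 40 m/s
Time to meet: t = d/v_combined = 170/40 = 4.25 s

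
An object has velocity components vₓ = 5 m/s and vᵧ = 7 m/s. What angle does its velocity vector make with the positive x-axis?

θ = arctan(vᵧ/vₓ) = arctan(7/5) = 54.46°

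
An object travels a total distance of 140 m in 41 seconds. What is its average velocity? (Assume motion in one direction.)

v_avg = Δd / Δt = 140 / 41 = 3.41 m/s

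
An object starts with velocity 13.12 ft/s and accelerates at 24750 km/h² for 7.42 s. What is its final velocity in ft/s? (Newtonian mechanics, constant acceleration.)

v₀ = 13.12 ft/s × 0.3048 = 3.99898 m/s
a = 24750 km/h² × 7.716049382716049e-05 = 1.90972 m/s²
v = v₀ + a × t = 3.99898 + 1.90972 × 7.42 = 18.1691 m/s
v = 18.1691 m/s / 0.3048 = 59.61 ft/s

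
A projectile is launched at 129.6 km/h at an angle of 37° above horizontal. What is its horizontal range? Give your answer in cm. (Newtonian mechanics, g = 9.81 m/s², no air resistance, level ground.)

v₀ = 129.6 km/h × 0.2777777777777778 = 36.0 m/s
R = v₀² × sin(2θ) / g = 36.0² × sin(2 × 37°) / 9.81 = 1296.0 × 0.961262 / 9.81 = 126.992 m
R = 126.992 m / 0.01 = 12700 cm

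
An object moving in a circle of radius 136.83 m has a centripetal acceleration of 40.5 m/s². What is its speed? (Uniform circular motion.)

v = √(a_c × r) = √(40.5 × 136.83) = 74.44 m/s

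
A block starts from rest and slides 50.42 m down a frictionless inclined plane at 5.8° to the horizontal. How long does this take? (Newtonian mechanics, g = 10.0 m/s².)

a = g sin(θ) = 10.0 × sin(5.8°) = 1.0106 m/s²
t = √(2d/a) = √(2 × 50.42 / 1.0106) = 9.99 s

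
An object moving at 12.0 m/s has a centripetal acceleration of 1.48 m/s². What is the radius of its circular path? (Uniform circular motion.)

r = v²/a_c = 12.0²/1.48 = 97.3 m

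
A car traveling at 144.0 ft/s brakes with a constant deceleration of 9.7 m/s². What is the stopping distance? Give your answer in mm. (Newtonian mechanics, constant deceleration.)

v₀ = 144.0 ft/s × 0.3048 = 43.8912 m/s
d = v₀² / (2a) = 43.8912² / (2 × 9.7) = 1926.44 / 19.4 = 99.301 m
d = 99.301 m / 0.001 = 99300 mm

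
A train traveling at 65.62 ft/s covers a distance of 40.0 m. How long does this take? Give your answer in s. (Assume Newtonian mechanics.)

v = 65.62 ft/s × 0.3048 = 20.001 m/s
t = d / v = 40.0 / 20.001 = 2.0 s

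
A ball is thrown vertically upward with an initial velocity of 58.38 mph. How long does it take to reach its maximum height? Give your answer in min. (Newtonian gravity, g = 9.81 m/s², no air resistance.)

v₀ = 58.38 mph × 0.44704 = 26.0982 m/s
t_up = v₀ / g = 26.0982 / 9.81 = 2.66037 s
t_up = 2.66037 s / 60.0 = 0.04434 min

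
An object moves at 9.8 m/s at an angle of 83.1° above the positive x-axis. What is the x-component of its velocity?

vₓ = v cos(θ) = 9.8 × cos(83.1°) = 1.18 m/s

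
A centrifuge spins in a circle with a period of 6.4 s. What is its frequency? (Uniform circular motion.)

f = 1/T = 1/6.4 = 0.1562 Hz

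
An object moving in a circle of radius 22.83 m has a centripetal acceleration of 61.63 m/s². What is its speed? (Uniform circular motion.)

v = √(a_c × r) = √(61.63 × 22.83) = 37.51 m/s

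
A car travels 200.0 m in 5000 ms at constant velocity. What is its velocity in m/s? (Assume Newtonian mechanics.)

t = 5000 ms × 0.001 = 5.0 s
v = d / t = 200.0 / 5.0 = 40.0 m/s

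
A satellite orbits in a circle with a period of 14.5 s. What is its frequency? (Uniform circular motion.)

f = 1/T = 1/14.5 = 0.069 Hz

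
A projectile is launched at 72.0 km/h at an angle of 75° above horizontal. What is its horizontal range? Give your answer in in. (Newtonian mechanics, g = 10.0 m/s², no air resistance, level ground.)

v₀ = 72.0 km/h × 0.2777777777777778 = 20.0 m/s
R = v₀² × sin(2θ) / g = 20.0² × sin(2 × 75°) / 10.0 = 400.0 × 0.5 / 10.0 = 20.0 m
R = 20.0 m / 0.0254 = 787.4 in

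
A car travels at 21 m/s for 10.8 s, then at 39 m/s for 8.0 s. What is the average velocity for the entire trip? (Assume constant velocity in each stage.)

d₁ = v₁t₁ = 21 × 10.8 = 226.8 m
d₂ = v₂t₂ = 39 × 8.0 = 312.0 m
d_total = 538.8 m, t_total = 18.8 s
v_avg = d_total/t_total = 538.8/18.8 = 28.66 m/s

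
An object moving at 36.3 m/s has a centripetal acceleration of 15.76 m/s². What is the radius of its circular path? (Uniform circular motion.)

r = v²/a_c = 36.3²/15.76 = 83.61 m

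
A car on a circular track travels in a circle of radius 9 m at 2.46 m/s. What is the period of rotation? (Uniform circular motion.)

T = 2πr/v = 2π×9/2.46 = 22.99 s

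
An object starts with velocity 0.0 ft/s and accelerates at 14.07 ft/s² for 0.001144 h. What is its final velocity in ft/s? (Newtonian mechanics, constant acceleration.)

v₀ = 0.0 ft/s × 0.3048 = 0.0 m/s
a = 14.07 ft/s² × 0.3048 = 4.28854 m/s²
t = 0.001144 h × 3600.0 = 4.1184 s
v = v₀ + a × t = 0.0 + 4.28854 × 4.1184 = 17.6619 m/s
v = 17.6619 m/s / 0.3048 = 57.95 ft/s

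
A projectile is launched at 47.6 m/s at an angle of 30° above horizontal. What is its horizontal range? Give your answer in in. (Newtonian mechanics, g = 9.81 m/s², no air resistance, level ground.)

R = v₀² × sin(2θ) / g = 47.6² × sin(2 × 30°) / 9.81 = 2265.76 × 0.866025 / 9.81 = 200.021 m
R = 200.021 m / 0.0254 = 7875 in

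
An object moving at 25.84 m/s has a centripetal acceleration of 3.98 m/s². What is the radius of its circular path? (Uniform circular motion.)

r = v²/a_c = 25.84²/3.98 = 167.77 m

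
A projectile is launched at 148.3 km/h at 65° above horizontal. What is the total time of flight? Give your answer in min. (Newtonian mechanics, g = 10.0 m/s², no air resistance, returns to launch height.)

v₀ = 148.3 km/h × 0.2777777777777778 = 41.1944 m/s
T = 2 × v₀ × sin(θ) / g = 2 × 41.1944 × sin(65°) / 10.0 = 2 × 41.1944 × 0.906308 / 10.0 = 7.46696 s
T = 7.46696 s / 60.0 = 0.1244 min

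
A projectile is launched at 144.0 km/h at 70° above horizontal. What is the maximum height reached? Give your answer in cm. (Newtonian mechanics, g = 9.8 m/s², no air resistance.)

v₀ = 144.0 km/h × 0.2777777777777778 = 40.0 m/s
H = v₀² × sin²(θ) / (2g) = 40.0² × sin(70°)² / (2 × 9.8) = 1600.0 × 0.883022 / 19.6 = 72.0834 m
H = 72.0834 m / 0.01 = 7208 cm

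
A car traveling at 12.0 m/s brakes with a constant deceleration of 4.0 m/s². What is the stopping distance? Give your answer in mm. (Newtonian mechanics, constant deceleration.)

d = v₀² / (2a) = 12.0² / (2 × 4.0) = 144.0 / 8.0 = 18.0 m
d = 18.0 m / 0.001 = 18000 mm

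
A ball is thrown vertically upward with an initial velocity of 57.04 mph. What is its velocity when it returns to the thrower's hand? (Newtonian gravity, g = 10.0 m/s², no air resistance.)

By conservation of energy (no air resistance), the ball returns to the throw height with the same speed as launch, but directed downward.
|v_ground| = v₀ = 57.04 mph
v_ground = 57.04 mph (downward)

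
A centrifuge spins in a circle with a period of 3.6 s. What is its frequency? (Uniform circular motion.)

f = 1/T = 1/3.6 = 0.2778 Hz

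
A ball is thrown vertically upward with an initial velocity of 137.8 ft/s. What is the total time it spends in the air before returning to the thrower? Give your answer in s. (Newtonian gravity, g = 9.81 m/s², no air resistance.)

v₀ = 137.8 ft/s × 0.3048 = 42.0014 m/s
t_total = 2 × v₀ / g = 2 × 42.0014 / 9.81 = 8.563 s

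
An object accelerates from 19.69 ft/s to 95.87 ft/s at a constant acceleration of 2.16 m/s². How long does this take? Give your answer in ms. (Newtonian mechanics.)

v₀ = 19.69 ft/s × 0.3048 = 6.00151 m/s
v = 95.87 ft/s × 0.3048 = 29.2212 m/s
t = (v - v₀) / a = (29.2212 - 6.00151) / 2.16 = 10.7499 s
t = 10.7499 s / 0.001 = 10750 ms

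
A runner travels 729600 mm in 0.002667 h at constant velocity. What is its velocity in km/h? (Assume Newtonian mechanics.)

d = 729600 mm × 0.001 = 729.6 m
t = 0.002667 h × 3600.0 = 9.6012 s
v = d / t = 729.6 / 9.6012 = 75.9905 m/s
v = 75.9905 m/s / 0.2777777777777778 = 273.6 km/h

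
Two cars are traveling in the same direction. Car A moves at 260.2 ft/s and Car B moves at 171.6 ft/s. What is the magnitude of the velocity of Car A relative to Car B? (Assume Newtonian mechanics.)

v_rel = |v_A - v_B| = |260.2 - 171.6| = 88.6 ft/s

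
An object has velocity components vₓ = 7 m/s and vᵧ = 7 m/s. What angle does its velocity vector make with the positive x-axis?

θ = arctan(vᵧ/vₓ) = arctan(7/7) = 45.0°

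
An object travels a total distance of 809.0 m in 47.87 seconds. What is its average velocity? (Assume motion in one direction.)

v_avg = Δd / Δt = 809.0 / 47.87 = 16.9 m/s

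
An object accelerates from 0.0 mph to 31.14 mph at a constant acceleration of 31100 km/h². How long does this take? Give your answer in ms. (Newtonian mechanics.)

v₀ = 0.0 mph × 0.44704 = 0.0 m/s
v = 31.14 mph × 0.44704 = 13.9208 m/s
a = 31100 km/h² × 7.716049382716049e-05 = 2.39969 m/s²
t = (v - v₀) / a = (13.9208 - 0.0) / 2.39969 = 5.80108 s
t = 5.80108 s / 0.001 = 5801 ms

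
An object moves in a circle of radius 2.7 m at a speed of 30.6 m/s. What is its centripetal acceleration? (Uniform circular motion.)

a_c = v²/r = 30.6²/2.7 = 936.36/2.7 = 346.8 m/s²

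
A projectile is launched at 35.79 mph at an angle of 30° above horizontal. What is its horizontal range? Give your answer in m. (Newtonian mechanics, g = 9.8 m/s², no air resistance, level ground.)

v₀ = 35.79 mph × 0.44704 = 15.9996 m/s
R = v₀² × sin(2θ) / g = 15.9996² × sin(2 × 30°) / 9.8 = 255.987 × 0.866025 / 9.8 = 22.62 m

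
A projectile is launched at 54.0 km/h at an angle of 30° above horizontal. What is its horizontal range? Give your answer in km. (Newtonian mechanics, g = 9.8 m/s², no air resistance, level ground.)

v₀ = 54.0 km/h × 0.2777777777777778 = 15.0 m/s
R = v₀² × sin(2θ) / g = 15.0² × sin(2 × 30°) / 9.8 = 225.0 × 0.866025 / 9.8 = 19.8832 m
R = 19.8832 m / 1000.0 = 0.01988 km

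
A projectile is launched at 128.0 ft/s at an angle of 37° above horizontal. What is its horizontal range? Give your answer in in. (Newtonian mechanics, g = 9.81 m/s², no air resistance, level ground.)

v₀ = 128.0 ft/s × 0.3048 = 39.0144 m/s
R = v₀² × sin(2θ) / g = 39.0144² × sin(2 × 37°) / 9.81 = 1522.12 × 0.961262 / 9.81 = 149.149 m
R = 149.149 m / 0.0254 = 5872 in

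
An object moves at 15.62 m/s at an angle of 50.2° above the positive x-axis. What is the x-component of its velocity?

vₓ = v cos(θ) = 15.62 × cos(50.2°) = 10.0 m/s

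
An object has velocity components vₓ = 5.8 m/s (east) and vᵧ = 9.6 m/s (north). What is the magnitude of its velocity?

|v| = √(vₓ² + vᵧ²) = √(5.8² + 9.6²) = √(125.8) = 11.22 m/s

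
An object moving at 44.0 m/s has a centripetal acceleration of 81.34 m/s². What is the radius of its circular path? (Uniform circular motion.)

r = v²/a_c = 44.0²/81.34 = 23.8 m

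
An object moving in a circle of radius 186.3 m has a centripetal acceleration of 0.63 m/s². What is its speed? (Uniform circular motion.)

v = √(a_c × r) = √(0.63 × 186.3) = 10.83 m/s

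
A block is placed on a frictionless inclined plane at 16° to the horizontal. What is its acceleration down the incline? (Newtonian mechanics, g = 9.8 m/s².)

a = g sin(θ) = 9.8 × sin(16°) = 9.8 × 0.2756 = 2.7 m/s²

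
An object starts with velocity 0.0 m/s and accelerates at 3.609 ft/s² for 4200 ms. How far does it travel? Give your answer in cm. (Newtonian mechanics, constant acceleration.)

a = 3.609 ft/s² × 0.3048 = 1.10002 m/s²
t = 4200 ms × 0.001 = 4.2 s
d = v₀ × t + ½ × a × t² = 0.0 × 4.2 + 0.5 × 1.10002 × 4.2² = 9.70218 m
d = 9.70218 m / 0.01 = 970.2 cm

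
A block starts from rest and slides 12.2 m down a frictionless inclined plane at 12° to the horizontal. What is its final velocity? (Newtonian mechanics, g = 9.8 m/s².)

a = g sin(θ) = 9.8 × sin(12°) = 2.0375 m/s²
v = √(2ad) = √(2 × 2.0375 × 12.2) = 7.05 m/s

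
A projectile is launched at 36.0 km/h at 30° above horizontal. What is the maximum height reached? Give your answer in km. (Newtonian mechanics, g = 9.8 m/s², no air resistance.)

v₀ = 36.0 km/h × 0.2777777777777778 = 10.0 m/s
H = v₀² × sin²(θ) / (2g) = 10.0² × sin(30°)² / (2 × 9.8) = 100.0 × 0.25 / 19.6 = 1.27551 m
H = 1.27551 m / 1000.0 = 0.001276 km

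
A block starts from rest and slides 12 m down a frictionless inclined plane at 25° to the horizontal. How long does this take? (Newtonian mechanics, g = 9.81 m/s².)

a = g sin(θ) = 9.81 × sin(25°) = 4.1459 m/s²
t = √(2d/a) = √(2 × 12 / 4.1459) = 2.41 s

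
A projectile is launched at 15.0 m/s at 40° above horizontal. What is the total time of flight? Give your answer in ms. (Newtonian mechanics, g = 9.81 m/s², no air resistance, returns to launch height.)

T = 2 × v₀ × sin(θ) / g = 2 × 15.0 × sin(40°) / 9.81 = 2 × 15.0 × 0.642788 / 9.81 = 1.96571 s
T = 1.96571 s / 0.001 = 1966 ms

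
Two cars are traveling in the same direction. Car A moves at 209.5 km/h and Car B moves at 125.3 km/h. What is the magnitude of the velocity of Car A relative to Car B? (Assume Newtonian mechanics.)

v_rel = |v_A - v_B| = |209.5 - 125.3| = 84.2 km/h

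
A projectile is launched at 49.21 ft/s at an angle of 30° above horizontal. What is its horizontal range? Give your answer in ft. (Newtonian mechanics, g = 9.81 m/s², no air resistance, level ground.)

v₀ = 49.21 ft/s × 0.3048 = 14.9992 m/s
R = v₀² × sin(2θ) / g = 14.9992² × sin(2 × 30°) / 9.81 = 224.976 × 0.866025 / 9.81 = 19.8608 m
R = 19.8608 m / 0.3048 = 65.16 ft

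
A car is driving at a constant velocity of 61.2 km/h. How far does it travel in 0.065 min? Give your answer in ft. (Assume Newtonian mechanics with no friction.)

v = 61.2 km/h × 0.2777777777777778 = 17.0 m/s
t = 0.065 min × 60.0 = 3.9 s
d = v × t = 17.0 × 3.9 = 66.3 m
d = 66.3 m / 0.3048 = 217.5 ft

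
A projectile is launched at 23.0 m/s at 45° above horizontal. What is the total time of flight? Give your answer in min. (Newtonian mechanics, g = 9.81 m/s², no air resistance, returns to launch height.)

T = 2 × v₀ × sin(θ) / g = 2 × 23.0 × sin(45°) / 9.81 = 2 × 23.0 × 0.707107 / 9.81 = 3.31569 s
T = 3.31569 s / 60.0 = 0.05526 min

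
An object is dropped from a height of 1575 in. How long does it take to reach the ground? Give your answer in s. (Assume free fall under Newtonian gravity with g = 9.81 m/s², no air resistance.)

h = 1575 in × 0.0254 = 40.005 m
t = √(2h/g) = √(2 × 40.005 / 9.81) = 2.856 s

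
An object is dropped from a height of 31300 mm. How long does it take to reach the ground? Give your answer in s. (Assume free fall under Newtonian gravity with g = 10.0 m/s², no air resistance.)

h = 31300 mm × 0.001 = 31.3 m
t = √(2h/g) = √(2 × 31.3 / 10.0) = 2.502 s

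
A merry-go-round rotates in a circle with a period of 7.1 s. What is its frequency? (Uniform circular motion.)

f = 1/T = 1/7.1 = 0.1408 Hz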